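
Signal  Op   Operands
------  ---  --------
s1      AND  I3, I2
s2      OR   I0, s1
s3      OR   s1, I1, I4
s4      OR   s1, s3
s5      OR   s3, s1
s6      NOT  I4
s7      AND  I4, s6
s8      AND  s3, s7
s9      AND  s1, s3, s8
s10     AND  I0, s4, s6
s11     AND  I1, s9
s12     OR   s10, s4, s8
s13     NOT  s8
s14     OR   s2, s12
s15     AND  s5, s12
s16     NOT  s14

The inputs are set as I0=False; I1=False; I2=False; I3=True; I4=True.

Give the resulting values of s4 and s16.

s4 = True  s16 = False

s1 = I3 AND I2 = True AND False = False
s2 = I0 OR s1 = False OR False = False
s3 = s1 OR I1 OR I4 = False OR False OR True = True
s4 = s1 OR s3 = False OR True = True
s6 = NOT I4 = NOT True = False
s7 = I4 AND s6 = True AND False = False
s8 = s3 AND s7 = True AND False = False
s10 = I0 AND s4 AND s6 = False AND True AND False = False
s12 = s10 OR s4 OR s8 = False OR True OR False = True
s14 = s2 OR s12 = False OR True = True
s16 = NOT s14 = NOT True = False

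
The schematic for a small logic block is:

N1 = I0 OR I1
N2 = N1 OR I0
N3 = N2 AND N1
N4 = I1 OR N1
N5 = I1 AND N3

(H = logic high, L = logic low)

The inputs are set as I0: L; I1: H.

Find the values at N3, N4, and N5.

N3 = H  N4 = H  N5 = H

N1 = I0 OR I1 = L OR H = H
N2 = N1 OR I0 = H OR L = H
N3 = N2 AND N1 = H AND H = H
N4 = I1 OR N1 = H OR H = H
N5 = I1 AND N3 = H AND H = H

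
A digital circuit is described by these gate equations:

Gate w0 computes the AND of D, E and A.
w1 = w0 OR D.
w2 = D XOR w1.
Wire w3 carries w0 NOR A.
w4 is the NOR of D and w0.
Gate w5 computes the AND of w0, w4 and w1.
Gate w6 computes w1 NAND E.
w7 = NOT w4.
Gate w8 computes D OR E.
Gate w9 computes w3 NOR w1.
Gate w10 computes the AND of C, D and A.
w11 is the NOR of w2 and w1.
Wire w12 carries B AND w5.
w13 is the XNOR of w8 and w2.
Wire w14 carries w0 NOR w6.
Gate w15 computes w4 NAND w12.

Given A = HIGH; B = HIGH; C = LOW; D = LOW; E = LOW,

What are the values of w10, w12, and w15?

w0 = D AND E AND A = LOW AND LOW AND HIGH = LOW
w1 = w0 OR D = LOW OR LOW = LOW
w4 = D NOR w0 = LOW NOR LOW = HIGH
w5 = w0 AND w4 AND w1 = LOW AND HIGH AND LOW = LOW
w10 = C AND D AND A = LOW AND LOW AND HIGH = LOW
w12 = B AND w5 = HIGH AND LOW = LOW
w15 = w4 NAND w12 = HIGH NAND LOW = HIGH

w10 = LOW, w12 = LOW, w15 = HIGH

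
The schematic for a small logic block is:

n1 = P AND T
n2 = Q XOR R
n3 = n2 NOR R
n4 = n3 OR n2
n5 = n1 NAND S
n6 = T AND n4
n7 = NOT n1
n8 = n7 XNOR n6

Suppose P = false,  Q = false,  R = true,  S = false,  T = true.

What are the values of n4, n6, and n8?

n4 = true, n6 = true, n8 = true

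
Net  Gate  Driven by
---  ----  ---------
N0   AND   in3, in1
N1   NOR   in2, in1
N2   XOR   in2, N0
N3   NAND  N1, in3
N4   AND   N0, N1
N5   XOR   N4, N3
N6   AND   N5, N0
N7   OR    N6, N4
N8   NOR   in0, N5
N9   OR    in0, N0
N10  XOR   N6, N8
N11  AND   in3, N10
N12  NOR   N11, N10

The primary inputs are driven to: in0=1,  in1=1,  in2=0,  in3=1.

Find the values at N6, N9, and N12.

N6 = 1; N9 = 1; N12 = 0

N0 = in3 AND in1 = 1 AND 1 = 1
N1 = in2 NOR in1 = 0 NOR 1 = 0
N3 = N1 NAND in3 = 0 NAND 1 = 1
N4 = N0 AND N1 = 1 AND 0 = 0
N5 = N4 XOR N3 = 0 XOR 1 = 1
N6 = N5 AND N0 = 1 AND 1 = 1
N8 = in0 NOR N5 = 1 NOR 1 = 0
N9 = in0 OR N0 = 1 OR 1 = 1
N10 = N6 XOR N8 = 1 XOR 0 = 1
N11 = in3 AND N10 = 1 AND 1 = 1
N12 = N11 NOR N10 = 1 NOR 1 = 0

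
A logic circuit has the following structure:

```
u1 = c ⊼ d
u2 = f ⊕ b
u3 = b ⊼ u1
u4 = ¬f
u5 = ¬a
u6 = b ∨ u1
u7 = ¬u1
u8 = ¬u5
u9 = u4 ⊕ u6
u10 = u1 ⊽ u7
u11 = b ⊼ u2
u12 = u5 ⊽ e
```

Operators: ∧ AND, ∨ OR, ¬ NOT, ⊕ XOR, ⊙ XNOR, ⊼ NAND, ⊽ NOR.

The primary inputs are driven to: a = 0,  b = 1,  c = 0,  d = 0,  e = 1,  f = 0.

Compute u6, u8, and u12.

u1 = c NAND d = 0 NAND 0 = 1
u5 = NOT a = NOT 0 = 1
u6 = b OR u1 = 1 OR 1 = 1
u8 = NOT u5 = NOT 1 = 0
u12 = u5 NOR e = 1 NOR 1 = 0

u6 = 1; u8 = 0; u12 = 0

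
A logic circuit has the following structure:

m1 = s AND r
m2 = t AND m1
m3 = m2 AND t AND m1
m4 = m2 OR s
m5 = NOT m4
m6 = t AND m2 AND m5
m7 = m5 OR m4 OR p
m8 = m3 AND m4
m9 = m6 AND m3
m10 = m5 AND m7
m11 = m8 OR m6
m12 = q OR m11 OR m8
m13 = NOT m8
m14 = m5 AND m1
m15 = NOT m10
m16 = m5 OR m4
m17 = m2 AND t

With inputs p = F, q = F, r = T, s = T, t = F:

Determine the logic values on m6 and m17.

m1 = s AND r = T AND T = T
m2 = t AND m1 = F AND T = F
m4 = m2 OR s = F OR T = T
m5 = NOT m4 = NOT T = F
m6 = t AND m2 AND m5 = F AND F AND F = F
m17 = m2 AND t = F AND F = F

m6 = F, m17 = F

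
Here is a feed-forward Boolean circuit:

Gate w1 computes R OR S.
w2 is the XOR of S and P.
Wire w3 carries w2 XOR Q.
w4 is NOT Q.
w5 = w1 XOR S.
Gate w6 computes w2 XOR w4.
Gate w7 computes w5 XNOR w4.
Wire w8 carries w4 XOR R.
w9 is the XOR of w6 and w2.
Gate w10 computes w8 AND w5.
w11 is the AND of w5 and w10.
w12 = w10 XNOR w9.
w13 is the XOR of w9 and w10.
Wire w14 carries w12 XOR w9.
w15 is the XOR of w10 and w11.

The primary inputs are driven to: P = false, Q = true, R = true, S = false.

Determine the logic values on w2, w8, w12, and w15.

w2 = false; w8 = true; w12 = false; w15 = false

w1 = R OR S = true OR false = true
w2 = S XOR P = false XOR false = false
w4 = NOT Q = NOT true = false
w5 = w1 XOR S = true XOR false = true
w6 = w2 XOR w4 = false XOR false = false
w8 = w4 XOR R = false XOR true = true
w9 = w6 XOR w2 = false XOR false = false
w10 = w8 AND w5 = true AND true = true
w11 = w5 AND w10 = true AND true = true
w12 = w10 XNOR w9 = true XNOR false = false
w15 = w10 XOR w11 = true XOR true = false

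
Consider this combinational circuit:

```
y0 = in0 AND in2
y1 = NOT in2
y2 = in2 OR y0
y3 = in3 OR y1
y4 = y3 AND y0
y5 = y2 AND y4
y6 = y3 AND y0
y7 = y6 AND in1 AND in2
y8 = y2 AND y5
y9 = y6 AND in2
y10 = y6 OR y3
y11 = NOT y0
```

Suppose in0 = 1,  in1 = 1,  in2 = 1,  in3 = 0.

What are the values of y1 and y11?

y0 = in0 AND in2 = 1 AND 1 = 1
y1 = NOT in2 = NOT 1 = 0
y11 = NOT y0 = NOT 1 = 0

y1 = 0, y11 = 0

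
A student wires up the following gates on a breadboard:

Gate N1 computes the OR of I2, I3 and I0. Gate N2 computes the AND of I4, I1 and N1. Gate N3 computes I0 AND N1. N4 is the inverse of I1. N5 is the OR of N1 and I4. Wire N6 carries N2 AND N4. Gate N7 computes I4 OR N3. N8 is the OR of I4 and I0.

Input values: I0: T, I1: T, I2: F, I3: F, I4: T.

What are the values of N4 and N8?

N4 = NOT I1 = NOT T = F
N8 = I4 OR I0 = T OR T = T

N4 = F  N8 = T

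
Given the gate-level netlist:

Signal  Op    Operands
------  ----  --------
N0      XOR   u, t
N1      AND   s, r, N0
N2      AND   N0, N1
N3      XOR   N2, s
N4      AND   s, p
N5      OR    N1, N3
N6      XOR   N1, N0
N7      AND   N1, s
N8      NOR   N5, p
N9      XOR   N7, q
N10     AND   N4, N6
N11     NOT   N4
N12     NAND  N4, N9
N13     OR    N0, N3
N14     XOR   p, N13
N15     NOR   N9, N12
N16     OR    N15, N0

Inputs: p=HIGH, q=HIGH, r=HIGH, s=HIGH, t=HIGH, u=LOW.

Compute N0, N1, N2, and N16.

N0 = HIGH, N1 = HIGH, N2 = HIGH, N16 = HIGH

N0 = u XOR t = LOW XOR HIGH = HIGH
N1 = s AND r AND N0 = HIGH AND HIGH AND HIGH = HIGH
N2 = N0 AND N1 = HIGH AND HIGH = HIGH
N4 = s AND p = HIGH AND HIGH = HIGH
N7 = N1 AND s = HIGH AND HIGH = HIGH
N9 = N7 XOR q = HIGH XOR HIGH = LOW
N12 = N4 NAND N9 = HIGH NAND LOW = HIGH
N15 = N9 NOR N12 = LOW NOR HIGH = LOW
N16 = N15 OR N0 = LOW OR HIGH = HIGH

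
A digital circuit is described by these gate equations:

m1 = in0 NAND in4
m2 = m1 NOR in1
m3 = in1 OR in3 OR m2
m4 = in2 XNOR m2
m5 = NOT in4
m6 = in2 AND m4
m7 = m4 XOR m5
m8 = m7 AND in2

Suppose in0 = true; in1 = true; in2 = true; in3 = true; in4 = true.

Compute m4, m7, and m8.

m4 = false; m7 = false; m8 = false

m1 = in0 NAND in4 = true NAND true = false
m2 = m1 NOR in1 = false NOR true = false
m4 = in2 XNOR m2 = true XNOR false = false
m5 = NOT in4 = NOT true = false
m7 = m4 XOR m5 = false XOR false = false
m8 = m7 AND in2 = false AND true = false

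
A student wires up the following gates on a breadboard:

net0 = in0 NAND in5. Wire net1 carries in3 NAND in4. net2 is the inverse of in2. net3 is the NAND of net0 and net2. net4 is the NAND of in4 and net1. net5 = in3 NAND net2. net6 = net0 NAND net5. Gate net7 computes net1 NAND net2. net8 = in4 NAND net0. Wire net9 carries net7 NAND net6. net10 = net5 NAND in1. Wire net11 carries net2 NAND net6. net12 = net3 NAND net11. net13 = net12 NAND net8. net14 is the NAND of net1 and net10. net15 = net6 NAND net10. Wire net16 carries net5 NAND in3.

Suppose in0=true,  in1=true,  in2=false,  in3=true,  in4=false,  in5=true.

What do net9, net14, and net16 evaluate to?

net0 = in0 NAND in5 = true NAND true = false
net1 = in3 NAND in4 = true NAND false = true
net2 = NOT in2 = NOT false = true
net5 = in3 NAND net2 = true NAND true = false
net6 = net0 NAND net5 = false NAND false = true
net7 = net1 NAND net2 = true NAND true = false
net9 = net7 NAND net6 = false NAND true = true
net10 = net5 NAND in1 = false NAND true = true
net14 = net1 NAND net10 = true NAND true = false
net16 = net5 NAND in3 = false NAND true = true

net9 = true; net14 = false; net16 = true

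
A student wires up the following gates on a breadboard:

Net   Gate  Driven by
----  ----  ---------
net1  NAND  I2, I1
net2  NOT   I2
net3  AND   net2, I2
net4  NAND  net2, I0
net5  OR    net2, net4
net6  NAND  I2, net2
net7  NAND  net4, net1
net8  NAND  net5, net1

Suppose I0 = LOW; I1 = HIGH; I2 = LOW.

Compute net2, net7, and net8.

net1 = I2 NAND I1 = LOW NAND HIGH = HIGH
net2 = NOT I2 = NOT LOW = HIGH
net4 = net2 NAND I0 = HIGH NAND LOW = HIGH
net5 = net2 OR net4 = HIGH OR HIGH = HIGH
net7 = net4 NAND net1 = HIGH NAND HIGH = LOW
net8 = net5 NAND net1 = HIGH NAND HIGH = LOW

net2 = HIGH, net7 = LOW, net8 = LOW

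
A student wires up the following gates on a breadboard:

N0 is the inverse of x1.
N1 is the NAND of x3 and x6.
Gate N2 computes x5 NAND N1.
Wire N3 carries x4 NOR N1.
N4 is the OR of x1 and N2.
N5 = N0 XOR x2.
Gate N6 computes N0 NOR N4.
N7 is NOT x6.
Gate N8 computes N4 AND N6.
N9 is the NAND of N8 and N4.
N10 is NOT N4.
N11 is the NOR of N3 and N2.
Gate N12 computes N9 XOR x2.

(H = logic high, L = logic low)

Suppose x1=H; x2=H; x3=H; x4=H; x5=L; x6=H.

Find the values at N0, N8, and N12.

N0 = L  N8 = L  N12 = L

N0 = NOT x1 = NOT H = L
N1 = x3 NAND x6 = H NAND H = L
N2 = x5 NAND N1 = L NAND L = H
N4 = x1 OR N2 = H OR H = H
N6 = N0 NOR N4 = L NOR H = L
N8 = N4 AND N6 = H AND L = L
N9 = N8 NAND N4 = L NAND H = H
N12 = N9 XOR x2 = H XOR H = L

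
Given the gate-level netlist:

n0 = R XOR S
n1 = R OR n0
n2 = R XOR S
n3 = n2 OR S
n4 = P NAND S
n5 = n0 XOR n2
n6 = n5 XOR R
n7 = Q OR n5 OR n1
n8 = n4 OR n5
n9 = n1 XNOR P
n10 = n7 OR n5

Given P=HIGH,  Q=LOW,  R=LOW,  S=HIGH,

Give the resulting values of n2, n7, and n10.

n2 = HIGH, n7 = HIGH, n10 = HIGH

n0 = R XOR S = LOW XOR HIGH = HIGH
n1 = R OR n0 = LOW OR HIGH = HIGH
n2 = R XOR S = LOW XOR HIGH = HIGH
n5 = n0 XOR n2 = HIGH XOR HIGH = LOW
n7 = Q OR n5 OR n1 = LOW OR LOW OR HIGH = HIGH
n10 = n7 OR n5 = HIGH OR LOW = HIGH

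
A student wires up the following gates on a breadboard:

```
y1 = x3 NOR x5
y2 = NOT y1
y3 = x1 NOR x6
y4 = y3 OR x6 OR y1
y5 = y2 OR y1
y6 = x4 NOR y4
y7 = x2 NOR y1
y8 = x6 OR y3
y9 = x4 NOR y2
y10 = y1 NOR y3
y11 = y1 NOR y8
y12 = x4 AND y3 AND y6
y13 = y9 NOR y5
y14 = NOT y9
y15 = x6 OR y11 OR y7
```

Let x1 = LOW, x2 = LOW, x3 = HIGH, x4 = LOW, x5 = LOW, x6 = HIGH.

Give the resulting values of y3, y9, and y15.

y1 = x3 NOR x5 = HIGH NOR LOW = LOW
y2 = NOT y1 = NOT LOW = HIGH
y3 = x1 NOR x6 = LOW NOR HIGH = LOW
y7 = x2 NOR y1 = LOW NOR LOW = HIGH
y8 = x6 OR y3 = HIGH OR LOW = HIGH
y9 = x4 NOR y2 = LOW NOR HIGH = LOW
y11 = y1 NOR y8 = LOW NOR HIGH = LOW
y15 = x6 OR y11 OR y7 = HIGH OR LOW OR HIGH = HIGH

y3 = LOW; y9 = LOW; y15 = HIGH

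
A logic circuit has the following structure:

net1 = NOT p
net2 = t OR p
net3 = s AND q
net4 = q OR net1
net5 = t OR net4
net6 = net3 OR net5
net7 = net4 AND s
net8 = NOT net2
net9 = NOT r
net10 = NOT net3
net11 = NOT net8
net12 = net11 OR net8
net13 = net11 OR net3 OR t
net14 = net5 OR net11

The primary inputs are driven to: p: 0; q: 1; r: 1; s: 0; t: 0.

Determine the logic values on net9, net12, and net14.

net9 = 0; net12 = 1; net14 = 1

net1 = NOT p = NOT 0 = 1
net2 = t OR p = 0 OR 0 = 0
net4 = q OR net1 = 1 OR 1 = 1
net5 = t OR net4 = 0 OR 1 = 1
net8 = NOT net2 = NOT 0 = 1
net9 = NOT r = NOT 1 = 0
net11 = NOT net8 = NOT 1 = 0
net12 = net11 OR net8 = 0 OR 1 = 1
net14 = net5 OR net11 = 1 OR 0 = 1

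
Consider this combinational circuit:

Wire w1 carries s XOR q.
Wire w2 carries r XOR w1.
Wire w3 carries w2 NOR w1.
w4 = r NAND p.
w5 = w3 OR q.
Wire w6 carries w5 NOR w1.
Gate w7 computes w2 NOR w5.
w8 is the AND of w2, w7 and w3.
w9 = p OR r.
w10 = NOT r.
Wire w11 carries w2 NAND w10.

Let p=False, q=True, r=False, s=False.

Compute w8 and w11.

w1 = s XOR q = False XOR True = True
w2 = r XOR w1 = False XOR True = True
w3 = w2 NOR w1 = True NOR True = False
w5 = w3 OR q = False OR True = True
w7 = w2 NOR w5 = True NOR True = False
w8 = w2 AND w7 AND w3 = True AND False AND False = False
w10 = NOT r = NOT False = True
w11 = w2 NAND w10 = True NAND True = False

w8 = False; w11 = False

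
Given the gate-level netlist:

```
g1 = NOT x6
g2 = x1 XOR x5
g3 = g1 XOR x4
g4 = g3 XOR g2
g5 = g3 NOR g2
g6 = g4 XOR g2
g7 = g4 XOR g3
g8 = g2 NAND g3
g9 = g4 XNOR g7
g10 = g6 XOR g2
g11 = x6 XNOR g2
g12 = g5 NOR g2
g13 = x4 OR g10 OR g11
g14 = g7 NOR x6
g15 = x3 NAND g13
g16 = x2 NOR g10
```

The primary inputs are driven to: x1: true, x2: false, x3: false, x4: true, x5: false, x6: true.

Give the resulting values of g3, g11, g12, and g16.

g3 = true, g11 = true, g12 = false, g16 = true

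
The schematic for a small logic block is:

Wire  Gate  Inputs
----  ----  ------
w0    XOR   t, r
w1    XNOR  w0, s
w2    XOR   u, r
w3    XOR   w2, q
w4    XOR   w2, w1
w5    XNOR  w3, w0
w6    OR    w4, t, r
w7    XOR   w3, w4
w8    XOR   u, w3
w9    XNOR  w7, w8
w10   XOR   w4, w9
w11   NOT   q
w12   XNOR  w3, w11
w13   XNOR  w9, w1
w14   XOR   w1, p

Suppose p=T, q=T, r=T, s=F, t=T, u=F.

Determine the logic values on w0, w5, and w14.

w0 = F; w5 = T; w14 = F

w0 = t XOR r = T XOR T = F
w1 = w0 XNOR s = F XNOR F = T
w2 = u XOR r = F XOR T = T
w3 = w2 XOR q = T XOR T = F
w5 = w3 XNOR w0 = F XNOR F = T
w14 = w1 XOR p = T XOR T = F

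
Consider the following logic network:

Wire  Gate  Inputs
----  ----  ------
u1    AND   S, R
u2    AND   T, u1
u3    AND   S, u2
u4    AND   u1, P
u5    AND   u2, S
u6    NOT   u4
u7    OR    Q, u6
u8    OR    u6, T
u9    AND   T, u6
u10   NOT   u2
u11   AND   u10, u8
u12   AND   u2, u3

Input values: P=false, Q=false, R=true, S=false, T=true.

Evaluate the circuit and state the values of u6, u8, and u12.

u6 = true, u8 = true, u12 = false

u1 = S AND R = false AND true = false
u2 = T AND u1 = true AND false = false
u3 = S AND u2 = false AND false = false
u4 = u1 AND P = false AND false = false
u6 = NOT u4 = NOT false = true
u8 = u6 OR T = true OR true = true
u12 = u2 AND u3 = false AND false = false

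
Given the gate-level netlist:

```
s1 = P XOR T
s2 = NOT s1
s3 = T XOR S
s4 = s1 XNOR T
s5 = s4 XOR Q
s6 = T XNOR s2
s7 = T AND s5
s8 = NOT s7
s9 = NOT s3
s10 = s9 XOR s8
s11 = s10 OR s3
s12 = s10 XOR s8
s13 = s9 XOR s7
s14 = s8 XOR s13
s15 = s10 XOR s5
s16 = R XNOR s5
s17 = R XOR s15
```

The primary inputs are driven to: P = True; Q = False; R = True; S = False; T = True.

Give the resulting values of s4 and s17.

s4 = False; s17 = False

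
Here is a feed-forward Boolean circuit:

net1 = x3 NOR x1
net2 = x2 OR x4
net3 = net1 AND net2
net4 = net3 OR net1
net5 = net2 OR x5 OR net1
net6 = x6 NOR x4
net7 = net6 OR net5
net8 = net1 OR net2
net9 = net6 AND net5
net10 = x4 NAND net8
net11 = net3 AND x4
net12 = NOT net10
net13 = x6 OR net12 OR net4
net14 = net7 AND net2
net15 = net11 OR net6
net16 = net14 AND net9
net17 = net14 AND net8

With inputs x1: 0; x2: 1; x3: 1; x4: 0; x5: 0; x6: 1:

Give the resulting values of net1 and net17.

net1 = 0, net17 = 1

net1 = x3 NOR x1 = 1 NOR 0 = 0
net2 = x2 OR x4 = 1 OR 0 = 1
net5 = net2 OR x5 OR net1 = 1 OR 0 OR 0 = 1
net6 = x6 NOR x4 = 1 NOR 0 = 0
net7 = net6 OR net5 = 0 OR 1 = 1
net8 = net1 OR net2 = 0 OR 1 = 1
net14 = net7 AND net2 = 1 AND 1 = 1
net17 = net14 AND net8 = 1 AND 1 = 1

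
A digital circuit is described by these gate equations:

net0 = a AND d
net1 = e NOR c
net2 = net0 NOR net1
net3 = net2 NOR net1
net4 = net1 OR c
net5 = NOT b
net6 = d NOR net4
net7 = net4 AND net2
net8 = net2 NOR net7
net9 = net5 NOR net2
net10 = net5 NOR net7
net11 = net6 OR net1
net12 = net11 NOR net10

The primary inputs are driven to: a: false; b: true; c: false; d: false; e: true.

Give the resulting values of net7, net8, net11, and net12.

net7 = false, net8 = false, net11 = true, net12 = false

net0 = a AND d = false AND false = false
net1 = e NOR c = true NOR false = false
net2 = net0 NOR net1 = false NOR false = true
net4 = net1 OR c = false OR false = false
net5 = NOT b = NOT true = false
net6 = d NOR net4 = false NOR false = true
net7 = net4 AND net2 = false AND true = false
net8 = net2 NOR net7 = true NOR false = false
net10 = net5 NOR net7 = false NOR false = true
net11 = net6 OR net1 = true OR false = true
net12 = net11 NOR net10 = true NOR true = false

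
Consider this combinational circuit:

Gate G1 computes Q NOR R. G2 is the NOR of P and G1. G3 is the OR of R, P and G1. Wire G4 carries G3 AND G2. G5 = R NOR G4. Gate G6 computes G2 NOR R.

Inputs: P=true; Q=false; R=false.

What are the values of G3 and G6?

G3 = true  G6 = true

G1 = Q NOR R = false NOR false = true
G2 = P NOR G1 = true NOR true = false
G3 = R OR P OR G1 = false OR true OR true = true
G6 = G2 NOR R = false NOR false = true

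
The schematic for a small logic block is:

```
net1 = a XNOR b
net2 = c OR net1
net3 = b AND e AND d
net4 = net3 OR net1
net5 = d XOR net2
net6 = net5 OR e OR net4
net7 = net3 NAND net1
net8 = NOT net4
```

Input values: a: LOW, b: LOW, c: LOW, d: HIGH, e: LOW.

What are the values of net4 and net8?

net4 = HIGH, net8 = LOW

net1 = a XNOR b = LOW XNOR LOW = HIGH
net3 = b AND e AND d = LOW AND LOW AND HIGH = LOW
net4 = net3 OR net1 = LOW OR HIGH = HIGH
net8 = NOT net4 = NOT HIGH = LOW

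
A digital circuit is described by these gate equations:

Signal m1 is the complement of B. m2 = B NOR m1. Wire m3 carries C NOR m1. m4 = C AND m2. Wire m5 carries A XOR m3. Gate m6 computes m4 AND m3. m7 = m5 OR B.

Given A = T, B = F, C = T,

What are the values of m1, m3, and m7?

m1 = T; m3 = F; m7 = T

m1 = NOT B = NOT F = T
m3 = C NOR m1 = T NOR T = F
m5 = A XOR m3 = T XOR F = T
m7 = m5 OR B = T OR F = T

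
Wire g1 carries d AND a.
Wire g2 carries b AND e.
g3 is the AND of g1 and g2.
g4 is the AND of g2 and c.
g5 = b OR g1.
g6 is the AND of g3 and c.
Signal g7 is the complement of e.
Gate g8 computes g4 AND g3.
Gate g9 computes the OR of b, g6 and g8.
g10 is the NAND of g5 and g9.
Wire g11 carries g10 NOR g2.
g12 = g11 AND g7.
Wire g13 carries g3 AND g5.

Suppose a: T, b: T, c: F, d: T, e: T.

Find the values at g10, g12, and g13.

g10 = F, g12 = F, g13 = T

g1 = d AND a = T AND T = T
g2 = b AND e = T AND T = T
g3 = g1 AND g2 = T AND T = T
g4 = g2 AND c = T AND F = F
g5 = b OR g1 = T OR T = T
g6 = g3 AND c = T AND F = F
g7 = NOT e = NOT T = F
g8 = g4 AND g3 = F AND T = F
g9 = b OR g6 OR g8 = T OR F OR F = T
g10 = g5 NAND g9 = T NAND T = F
g11 = g10 NOR g2 = F NOR T = F
g12 = g11 AND g7 = F AND F = F
g13 = g3 AND g5 = T AND T = T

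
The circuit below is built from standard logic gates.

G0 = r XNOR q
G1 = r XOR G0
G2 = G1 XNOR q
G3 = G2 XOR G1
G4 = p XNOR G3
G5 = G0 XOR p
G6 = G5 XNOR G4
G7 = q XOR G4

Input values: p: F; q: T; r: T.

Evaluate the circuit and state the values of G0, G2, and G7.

G0 = r XNOR q = T XNOR T = T
G1 = r XOR G0 = T XOR T = F
G2 = G1 XNOR q = F XNOR T = F
G3 = G2 XOR G1 = F XOR F = F
G4 = p XNOR G3 = F XNOR F = T
G7 = q XOR G4 = T XOR T = F

G0 = T, G2 = F, G7 = F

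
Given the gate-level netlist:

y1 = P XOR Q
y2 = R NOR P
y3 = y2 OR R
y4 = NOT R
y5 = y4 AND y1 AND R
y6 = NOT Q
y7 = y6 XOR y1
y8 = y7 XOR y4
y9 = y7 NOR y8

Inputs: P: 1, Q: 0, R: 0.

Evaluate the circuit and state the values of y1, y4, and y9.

y1 = P XOR Q = 1 XOR 0 = 1
y4 = NOT R = NOT 0 = 1
y6 = NOT Q = NOT 0 = 1
y7 = y6 XOR y1 = 1 XOR 1 = 0
y8 = y7 XOR y4 = 0 XOR 1 = 1
y9 = y7 NOR y8 = 0 NOR 1 = 0

y1 = 1  y4 = 1  y9 = 0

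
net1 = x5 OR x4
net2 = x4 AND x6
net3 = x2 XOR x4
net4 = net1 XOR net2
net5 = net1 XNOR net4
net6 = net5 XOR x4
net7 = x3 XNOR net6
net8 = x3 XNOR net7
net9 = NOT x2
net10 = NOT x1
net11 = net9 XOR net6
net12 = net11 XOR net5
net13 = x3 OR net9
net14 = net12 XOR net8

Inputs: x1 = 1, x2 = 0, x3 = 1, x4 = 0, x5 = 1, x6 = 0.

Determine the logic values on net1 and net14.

net1 = x5 OR x4 = 1 OR 0 = 1
net2 = x4 AND x6 = 0 AND 0 = 0
net4 = net1 XOR net2 = 1 XOR 0 = 1
net5 = net1 XNOR net4 = 1 XNOR 1 = 1
net6 = net5 XOR x4 = 1 XOR 0 = 1
net7 = x3 XNOR net6 = 1 XNOR 1 = 1
net8 = x3 XNOR net7 = 1 XNOR 1 = 1
net9 = NOT x2 = NOT 0 = 1
net11 = net9 XOR net6 = 1 XOR 1 = 0
net12 = net11 XOR net5 = 0 XOR 1 = 1
net14 = net12 XOR net8 = 1 XOR 1 = 0

net1 = 1, net14 = 0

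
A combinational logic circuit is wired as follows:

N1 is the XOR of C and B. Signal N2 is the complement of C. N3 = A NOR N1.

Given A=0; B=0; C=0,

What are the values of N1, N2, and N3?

N1 = 0, N2 = 1, N3 = 1

N1 = C XOR B = 0 XOR 0 = 0
N2 = NOT C = NOT 0 = 1
N3 = A NOR N1 = 0 NOR 0 = 1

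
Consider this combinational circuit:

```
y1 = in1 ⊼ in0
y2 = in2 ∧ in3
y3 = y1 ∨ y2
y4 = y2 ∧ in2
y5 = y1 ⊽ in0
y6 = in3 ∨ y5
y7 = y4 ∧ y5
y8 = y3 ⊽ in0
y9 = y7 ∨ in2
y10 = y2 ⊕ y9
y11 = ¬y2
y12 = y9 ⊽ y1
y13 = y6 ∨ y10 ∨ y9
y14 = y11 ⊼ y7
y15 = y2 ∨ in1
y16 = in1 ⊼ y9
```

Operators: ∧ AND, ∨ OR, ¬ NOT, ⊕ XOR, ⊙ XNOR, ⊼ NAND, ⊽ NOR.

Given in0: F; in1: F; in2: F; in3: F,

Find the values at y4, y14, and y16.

y1 = in1 NAND in0 = F NAND F = T
y2 = in2 AND in3 = F AND F = F
y4 = y2 AND in2 = F AND F = F
y5 = y1 NOR in0 = T NOR F = F
y7 = y4 AND y5 = F AND F = F
y9 = y7 OR in2 = F OR F = F
y11 = NOT y2 = NOT F = T
y14 = y11 NAND y7 = T NAND F = T
y16 = in1 NAND y9 = F NAND F = T

y4 = F, y14 = T, y16 = T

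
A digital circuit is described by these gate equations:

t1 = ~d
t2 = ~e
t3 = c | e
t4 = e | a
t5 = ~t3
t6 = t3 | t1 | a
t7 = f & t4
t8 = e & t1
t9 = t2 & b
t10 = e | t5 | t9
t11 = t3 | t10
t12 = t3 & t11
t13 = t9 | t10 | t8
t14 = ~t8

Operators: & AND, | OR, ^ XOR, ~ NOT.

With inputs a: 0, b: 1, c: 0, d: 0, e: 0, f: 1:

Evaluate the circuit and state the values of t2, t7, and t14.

t1 = NOT d = NOT 0 = 1
t2 = NOT e = NOT 0 = 1
t4 = e OR a = 0 OR 0 = 0
t7 = f AND t4 = 1 AND 0 = 0
t8 = e AND t1 = 0 AND 1 = 0
t14 = NOT t8 = NOT 0 = 1

t2 = 1; t7 = 0; t14 = 1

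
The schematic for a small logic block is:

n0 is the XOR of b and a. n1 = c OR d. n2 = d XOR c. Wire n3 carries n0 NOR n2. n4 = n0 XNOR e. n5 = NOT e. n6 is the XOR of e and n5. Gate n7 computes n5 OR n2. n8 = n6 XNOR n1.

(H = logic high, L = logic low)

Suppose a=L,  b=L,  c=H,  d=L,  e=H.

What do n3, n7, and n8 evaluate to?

n0 = b XOR a = L XOR L = L
n1 = c OR d = H OR L = H
n2 = d XOR c = L XOR H = H
n3 = n0 NOR n2 = L NOR H = L
n5 = NOT e = NOT H = L
n6 = e XOR n5 = H XOR L = H
n7 = n5 OR n2 = L OR H = H
n8 = n6 XNOR n1 = H XNOR H = H

n3 = L  n7 = H  n8 = H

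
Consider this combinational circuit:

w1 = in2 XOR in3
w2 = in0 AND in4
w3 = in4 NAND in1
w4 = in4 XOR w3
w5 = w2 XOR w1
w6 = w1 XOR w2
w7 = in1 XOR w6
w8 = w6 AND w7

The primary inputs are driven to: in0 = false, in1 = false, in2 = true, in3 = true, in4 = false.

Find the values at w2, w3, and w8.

w1 = in2 XOR in3 = true XOR true = false
w2 = in0 AND in4 = false AND false = false
w3 = in4 NAND in1 = false NAND false = true
w6 = w1 XOR w2 = false XOR false = false
w7 = in1 XOR w6 = false XOR false = false
w8 = w6 AND w7 = false AND false = false

w2 = false; w3 = true; w8 = false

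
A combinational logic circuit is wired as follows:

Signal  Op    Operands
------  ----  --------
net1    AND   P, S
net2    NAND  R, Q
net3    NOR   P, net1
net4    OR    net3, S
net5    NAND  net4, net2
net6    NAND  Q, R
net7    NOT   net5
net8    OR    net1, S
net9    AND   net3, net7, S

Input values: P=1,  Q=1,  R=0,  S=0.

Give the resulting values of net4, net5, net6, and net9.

net1 = P AND S = 1 AND 0 = 0
net2 = R NAND Q = 0 NAND 1 = 1
net3 = P NOR net1 = 1 NOR 0 = 0
net4 = net3 OR S = 0 OR 0 = 0
net5 = net4 NAND net2 = 0 NAND 1 = 1
net6 = Q NAND R = 1 NAND 0 = 1
net7 = NOT net5 = NOT 1 = 0
net9 = net3 AND net7 AND S = 0 AND 0 AND 0 = 0

net4 = 0, net5 = 1, net6 = 1, net9 = 0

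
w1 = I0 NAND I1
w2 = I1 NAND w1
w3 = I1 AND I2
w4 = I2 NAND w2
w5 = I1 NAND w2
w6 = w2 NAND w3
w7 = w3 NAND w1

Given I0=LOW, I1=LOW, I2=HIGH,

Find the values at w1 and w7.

w1 = I0 NAND I1 = LOW NAND LOW = HIGH
w3 = I1 AND I2 = LOW AND HIGH = LOW
w7 = w3 NAND w1 = LOW NAND HIGH = HIGH

w1 = HIGH, w7 = HIGH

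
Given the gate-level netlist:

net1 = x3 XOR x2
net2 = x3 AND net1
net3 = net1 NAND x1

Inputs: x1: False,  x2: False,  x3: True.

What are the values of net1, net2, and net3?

net1 = True; net2 = True; net3 = True

net1 = x3 XOR x2 = True XOR False = True
net2 = x3 AND net1 = True AND True = True
net3 = net1 NAND x1 = True NAND False = True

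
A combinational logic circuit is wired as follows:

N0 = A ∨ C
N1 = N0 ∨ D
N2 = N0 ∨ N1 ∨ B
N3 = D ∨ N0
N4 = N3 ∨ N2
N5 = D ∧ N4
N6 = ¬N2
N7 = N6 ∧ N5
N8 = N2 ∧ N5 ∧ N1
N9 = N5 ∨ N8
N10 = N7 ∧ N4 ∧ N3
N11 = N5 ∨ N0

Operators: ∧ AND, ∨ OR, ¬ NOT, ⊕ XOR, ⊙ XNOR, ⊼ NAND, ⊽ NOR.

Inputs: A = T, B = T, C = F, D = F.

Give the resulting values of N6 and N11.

N6 = F; N11 = T

N0 = A OR C = T OR F = T
N1 = N0 OR D = T OR F = T
N2 = N0 OR N1 OR B = T OR T OR T = T
N3 = D OR N0 = F OR T = T
N4 = N3 OR N2 = T OR T = T
N5 = D AND N4 = F AND T = F
N6 = NOT N2 = NOT T = F
N11 = N5 OR N0 = F OR T = T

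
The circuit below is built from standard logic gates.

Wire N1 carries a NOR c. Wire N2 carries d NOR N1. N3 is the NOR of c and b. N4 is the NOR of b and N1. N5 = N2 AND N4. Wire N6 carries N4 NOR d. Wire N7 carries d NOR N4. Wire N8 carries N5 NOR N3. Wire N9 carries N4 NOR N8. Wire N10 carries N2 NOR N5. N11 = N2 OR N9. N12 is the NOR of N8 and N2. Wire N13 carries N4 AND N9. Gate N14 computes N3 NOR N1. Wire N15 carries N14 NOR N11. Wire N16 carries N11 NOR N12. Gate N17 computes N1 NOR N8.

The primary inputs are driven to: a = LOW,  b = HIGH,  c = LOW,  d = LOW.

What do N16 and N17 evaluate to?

N16 = HIGH  N17 = LOW

N1 = a NOR c = LOW NOR LOW = HIGH
N2 = d NOR N1 = LOW NOR HIGH = LOW
N3 = c NOR b = LOW NOR HIGH = LOW
N4 = b NOR N1 = HIGH NOR HIGH = LOW
N5 = N2 AND N4 = LOW AND LOW = LOW
N8 = N5 NOR N3 = LOW NOR LOW = HIGH
N9 = N4 NOR N8 = LOW NOR HIGH = LOW
N11 = N2 OR N9 = LOW OR LOW = LOW
N12 = N8 NOR N2 = HIGH NOR LOW = LOW
N16 = N11 NOR N12 = LOW NOR LOW = HIGH
N17 = N1 NOR N8 = HIGH NOR HIGH = LOW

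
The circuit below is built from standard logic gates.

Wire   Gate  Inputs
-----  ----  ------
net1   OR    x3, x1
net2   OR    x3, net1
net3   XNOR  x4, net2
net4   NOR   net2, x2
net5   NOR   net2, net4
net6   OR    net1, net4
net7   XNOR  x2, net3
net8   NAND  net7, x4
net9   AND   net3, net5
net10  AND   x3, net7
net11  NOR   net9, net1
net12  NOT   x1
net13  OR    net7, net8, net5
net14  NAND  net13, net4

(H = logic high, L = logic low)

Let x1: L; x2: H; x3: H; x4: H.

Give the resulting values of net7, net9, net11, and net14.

net7 = H  net9 = L  net11 = L  net14 = H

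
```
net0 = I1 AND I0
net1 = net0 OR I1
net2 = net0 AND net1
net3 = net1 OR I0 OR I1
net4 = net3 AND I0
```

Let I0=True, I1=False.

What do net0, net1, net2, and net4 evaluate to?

net0 = False, net1 = False, net2 = False, net4 = True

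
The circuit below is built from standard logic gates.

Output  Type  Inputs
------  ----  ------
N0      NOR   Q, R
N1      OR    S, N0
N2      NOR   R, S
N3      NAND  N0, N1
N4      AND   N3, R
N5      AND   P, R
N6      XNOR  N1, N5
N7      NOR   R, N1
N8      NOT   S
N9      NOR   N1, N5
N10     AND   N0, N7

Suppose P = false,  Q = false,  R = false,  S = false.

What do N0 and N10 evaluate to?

N0 = true; N10 = false

N0 = Q NOR R = false NOR false = true
N1 = S OR N0 = false OR true = true
N7 = R NOR N1 = false NOR true = false
N10 = N0 AND N7 = true AND false = false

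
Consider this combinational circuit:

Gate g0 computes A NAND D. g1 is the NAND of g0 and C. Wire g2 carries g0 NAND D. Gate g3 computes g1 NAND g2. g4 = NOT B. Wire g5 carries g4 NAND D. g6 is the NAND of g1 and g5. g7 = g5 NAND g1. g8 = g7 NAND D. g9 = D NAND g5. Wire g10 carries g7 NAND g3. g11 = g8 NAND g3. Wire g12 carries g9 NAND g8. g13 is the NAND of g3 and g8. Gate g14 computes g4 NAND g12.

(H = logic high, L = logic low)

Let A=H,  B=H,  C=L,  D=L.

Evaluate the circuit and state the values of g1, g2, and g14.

g1 = H  g2 = H  g14 = H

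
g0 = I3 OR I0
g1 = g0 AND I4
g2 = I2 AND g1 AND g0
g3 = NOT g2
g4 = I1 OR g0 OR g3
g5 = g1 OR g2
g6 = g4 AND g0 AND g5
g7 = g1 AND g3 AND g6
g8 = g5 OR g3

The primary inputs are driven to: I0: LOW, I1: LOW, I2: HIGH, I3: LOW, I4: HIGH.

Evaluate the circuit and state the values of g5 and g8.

g5 = LOW; g8 = HIGH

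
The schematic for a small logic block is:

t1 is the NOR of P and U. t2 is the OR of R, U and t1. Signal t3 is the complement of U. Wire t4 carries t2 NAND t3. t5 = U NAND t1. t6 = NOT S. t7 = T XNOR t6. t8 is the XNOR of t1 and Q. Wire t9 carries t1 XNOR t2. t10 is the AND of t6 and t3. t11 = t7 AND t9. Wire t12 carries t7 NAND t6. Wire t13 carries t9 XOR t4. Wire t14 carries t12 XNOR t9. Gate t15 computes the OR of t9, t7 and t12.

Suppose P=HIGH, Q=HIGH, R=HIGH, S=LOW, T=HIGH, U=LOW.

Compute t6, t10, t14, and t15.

t6 = HIGH  t10 = HIGH  t14 = HIGH  t15 = HIGH

t1 = P NOR U = HIGH NOR LOW = LOW
t2 = R OR U OR t1 = HIGH OR LOW OR LOW = HIGH
t3 = NOT U = NOT LOW = HIGH
t6 = NOT S = NOT LOW = HIGH
t7 = T XNOR t6 = HIGH XNOR HIGH = HIGH
t9 = t1 XNOR t2 = LOW XNOR HIGH = LOW
t10 = t6 AND t3 = HIGH AND HIGH = HIGH
t12 = t7 NAND t6 = HIGH NAND HIGH = LOW
t14 = t12 XNOR t9 = LOW XNOR LOW = HIGH
t15 = t9 OR t7 OR t12 = LOW OR HIGH OR LOW = HIGH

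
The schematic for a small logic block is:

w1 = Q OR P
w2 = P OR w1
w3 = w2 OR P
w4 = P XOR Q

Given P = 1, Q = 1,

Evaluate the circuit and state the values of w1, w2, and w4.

w1 = Q OR P = 1 OR 1 = 1
w2 = P OR w1 = 1 OR 1 = 1
w4 = P XOR Q = 1 XOR 1 = 0

w1 = 1  w2 = 1  w4 = 0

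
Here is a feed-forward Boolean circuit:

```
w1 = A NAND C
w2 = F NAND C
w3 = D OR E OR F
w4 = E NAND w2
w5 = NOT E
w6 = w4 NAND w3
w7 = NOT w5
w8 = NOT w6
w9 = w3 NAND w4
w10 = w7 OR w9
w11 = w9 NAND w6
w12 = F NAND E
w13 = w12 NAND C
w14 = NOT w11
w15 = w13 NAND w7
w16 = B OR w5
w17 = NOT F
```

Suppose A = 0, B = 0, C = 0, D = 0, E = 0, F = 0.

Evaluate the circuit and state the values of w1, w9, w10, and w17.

w1 = A NAND C = 0 NAND 0 = 1
w2 = F NAND C = 0 NAND 0 = 1
w3 = D OR E OR F = 0 OR 0 OR 0 = 0
w4 = E NAND w2 = 0 NAND 1 = 1
w5 = NOT E = NOT 0 = 1
w7 = NOT w5 = NOT 1 = 0
w9 = w3 NAND w4 = 0 NAND 1 = 1
w10 = w7 OR w9 = 0 OR 1 = 1
w17 = NOT F = NOT 0 = 1

w1 = 1, w9 = 1, w10 = 1, w17 = 1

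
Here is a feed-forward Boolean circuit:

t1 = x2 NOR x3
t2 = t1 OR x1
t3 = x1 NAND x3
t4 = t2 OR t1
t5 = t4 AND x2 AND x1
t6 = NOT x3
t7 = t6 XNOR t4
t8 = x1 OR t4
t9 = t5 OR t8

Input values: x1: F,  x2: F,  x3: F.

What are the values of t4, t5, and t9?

t4 = T  t5 = F  t9 = T

t1 = x2 NOR x3 = F NOR F = T
t2 = t1 OR x1 = T OR F = T
t4 = t2 OR t1 = T OR T = T
t5 = t4 AND x2 AND x1 = T AND F AND F = F
t8 = x1 OR t4 = F OR T = T
t9 = t5 OR t8 = F OR T = T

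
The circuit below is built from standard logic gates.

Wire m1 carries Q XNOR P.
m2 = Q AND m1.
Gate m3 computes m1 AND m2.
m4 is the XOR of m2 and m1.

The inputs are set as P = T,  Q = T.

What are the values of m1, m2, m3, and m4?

m1 = Q XNOR P = T XNOR T = T
m2 = Q AND m1 = T AND T = T
m3 = m1 AND m2 = T AND T = T
m4 = m2 XOR m1 = T XOR T = F

m1 = T  m2 = T  m3 = T  m4 = F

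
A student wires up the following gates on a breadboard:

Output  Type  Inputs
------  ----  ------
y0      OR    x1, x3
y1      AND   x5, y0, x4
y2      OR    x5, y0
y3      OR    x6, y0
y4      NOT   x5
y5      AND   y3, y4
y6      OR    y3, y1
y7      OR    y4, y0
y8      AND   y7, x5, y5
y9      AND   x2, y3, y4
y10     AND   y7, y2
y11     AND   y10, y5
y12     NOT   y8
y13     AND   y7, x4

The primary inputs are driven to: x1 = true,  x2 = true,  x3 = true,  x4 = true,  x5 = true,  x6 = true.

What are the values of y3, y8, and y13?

y0 = x1 OR x3 = true OR true = true
y3 = x6 OR y0 = true OR true = true
y4 = NOT x5 = NOT true = false
y5 = y3 AND y4 = true AND false = false
y7 = y4 OR y0 = false OR true = true
y8 = y7 AND x5 AND y5 = true AND true AND false = false
y13 = y7 AND x4 = true AND true = true

y3 = true  y8 = false  y13 = true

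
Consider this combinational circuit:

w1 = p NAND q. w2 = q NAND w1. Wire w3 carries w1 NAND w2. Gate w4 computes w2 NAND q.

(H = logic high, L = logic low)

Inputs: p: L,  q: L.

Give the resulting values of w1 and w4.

w1 = H  w4 = H

w1 = p NAND q = L NAND L = H
w2 = q NAND w1 = L NAND H = H
w4 = w2 NAND q = H NAND L = H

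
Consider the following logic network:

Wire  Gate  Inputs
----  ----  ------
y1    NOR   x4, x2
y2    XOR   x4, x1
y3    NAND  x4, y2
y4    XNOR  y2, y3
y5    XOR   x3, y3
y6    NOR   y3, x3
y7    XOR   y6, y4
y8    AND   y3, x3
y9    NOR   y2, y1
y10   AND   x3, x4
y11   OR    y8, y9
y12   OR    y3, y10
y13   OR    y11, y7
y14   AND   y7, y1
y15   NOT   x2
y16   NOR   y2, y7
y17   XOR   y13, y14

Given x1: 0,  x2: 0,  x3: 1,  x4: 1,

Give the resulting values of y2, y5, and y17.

y1 = x4 NOR x2 = 1 NOR 0 = 0
y2 = x4 XOR x1 = 1 XOR 0 = 1
y3 = x4 NAND y2 = 1 NAND 1 = 0
y4 = y2 XNOR y3 = 1 XNOR 0 = 0
y5 = x3 XOR y3 = 1 XOR 0 = 1
y6 = y3 NOR x3 = 0 NOR 1 = 0
y7 = y6 XOR y4 = 0 XOR 0 = 0
y8 = y3 AND x3 = 0 AND 1 = 0
y9 = y2 NOR y1 = 1 NOR 0 = 0
y11 = y8 OR y9 = 0 OR 0 = 0
y13 = y11 OR y7 = 0 OR 0 = 0
y14 = y7 AND y1 = 0 AND 0 = 0
y17 = y13 XOR y14 = 0 XOR 0 = 0

y2 = 1; y5 = 1; y17 = 0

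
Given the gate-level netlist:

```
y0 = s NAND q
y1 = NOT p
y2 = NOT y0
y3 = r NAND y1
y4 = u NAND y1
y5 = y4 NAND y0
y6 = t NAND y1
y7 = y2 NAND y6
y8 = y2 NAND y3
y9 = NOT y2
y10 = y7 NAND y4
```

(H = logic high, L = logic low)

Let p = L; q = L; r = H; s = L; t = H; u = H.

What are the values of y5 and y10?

y0 = s NAND q = L NAND L = H
y1 = NOT p = NOT L = H
y2 = NOT y0 = NOT H = L
y4 = u NAND y1 = H NAND H = L
y5 = y4 NAND y0 = L NAND H = H
y6 = t NAND y1 = H NAND H = L
y7 = y2 NAND y6 = L NAND L = H
y10 = y7 NAND y4 = H NAND L = H

y5 = H; y10 = H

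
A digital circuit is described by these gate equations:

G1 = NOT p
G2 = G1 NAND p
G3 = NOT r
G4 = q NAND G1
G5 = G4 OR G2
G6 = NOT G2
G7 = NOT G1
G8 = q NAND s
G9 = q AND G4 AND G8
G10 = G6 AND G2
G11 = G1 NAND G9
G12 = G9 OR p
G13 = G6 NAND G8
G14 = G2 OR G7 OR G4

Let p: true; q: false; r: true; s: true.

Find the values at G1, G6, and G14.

G1 = NOT p = NOT true = false
G2 = G1 NAND p = false NAND true = true
G4 = q NAND G1 = false NAND false = true
G6 = NOT G2 = NOT true = false
G7 = NOT G1 = NOT false = true
G14 = G2 OR G7 OR G4 = true OR true OR true = true

G1 = false, G6 = false, G14 = true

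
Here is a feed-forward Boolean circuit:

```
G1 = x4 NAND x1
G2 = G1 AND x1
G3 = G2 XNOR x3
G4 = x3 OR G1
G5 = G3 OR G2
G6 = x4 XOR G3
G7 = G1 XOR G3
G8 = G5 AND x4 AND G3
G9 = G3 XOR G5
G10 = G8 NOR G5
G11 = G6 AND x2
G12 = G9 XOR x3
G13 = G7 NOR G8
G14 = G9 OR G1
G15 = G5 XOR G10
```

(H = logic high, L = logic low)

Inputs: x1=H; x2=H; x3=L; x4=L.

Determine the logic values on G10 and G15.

G1 = x4 NAND x1 = L NAND H = H
G2 = G1 AND x1 = H AND H = H
G3 = G2 XNOR x3 = H XNOR L = L
G5 = G3 OR G2 = L OR H = H
G8 = G5 AND x4 AND G3 = H AND L AND L = L
G10 = G8 NOR G5 = L NOR H = L
G15 = G5 XOR G10 = H XOR L = H

G10 = L; G15 = H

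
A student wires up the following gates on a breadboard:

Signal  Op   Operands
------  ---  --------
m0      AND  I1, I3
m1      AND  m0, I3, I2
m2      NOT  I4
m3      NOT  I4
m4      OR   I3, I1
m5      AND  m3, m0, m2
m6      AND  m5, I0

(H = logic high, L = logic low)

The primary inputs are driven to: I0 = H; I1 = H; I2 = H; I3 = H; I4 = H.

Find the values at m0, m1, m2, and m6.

m0 = I1 AND I3 = H AND H = H
m1 = m0 AND I3 AND I2 = H AND H AND H = H
m2 = NOT I4 = NOT H = L
m3 = NOT I4 = NOT H = L
m5 = m3 AND m0 AND m2 = L AND H AND L = L
m6 = m5 AND I0 = L AND H = L

m0 = H  m1 = H  m2 = L  m6 = L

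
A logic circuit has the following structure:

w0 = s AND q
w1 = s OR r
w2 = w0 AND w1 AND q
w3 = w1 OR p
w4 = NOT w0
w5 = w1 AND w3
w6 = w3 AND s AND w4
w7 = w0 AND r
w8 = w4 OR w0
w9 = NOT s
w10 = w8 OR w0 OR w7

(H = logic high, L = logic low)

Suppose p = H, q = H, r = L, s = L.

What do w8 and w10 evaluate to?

w0 = s AND q = L AND H = L
w4 = NOT w0 = NOT L = H
w7 = w0 AND r = L AND L = L
w8 = w4 OR w0 = H OR L = H
w10 = w8 OR w0 OR w7 = H OR L OR L = H

w8 = H; w10 = H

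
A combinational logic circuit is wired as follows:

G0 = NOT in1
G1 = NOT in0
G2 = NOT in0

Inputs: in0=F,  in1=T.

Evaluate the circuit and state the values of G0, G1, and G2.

G0 = NOT in1 = NOT T = F
G1 = NOT in0 = NOT F = T
G2 = NOT in0 = NOT F = T

G0 = F, G1 = T, G2 = T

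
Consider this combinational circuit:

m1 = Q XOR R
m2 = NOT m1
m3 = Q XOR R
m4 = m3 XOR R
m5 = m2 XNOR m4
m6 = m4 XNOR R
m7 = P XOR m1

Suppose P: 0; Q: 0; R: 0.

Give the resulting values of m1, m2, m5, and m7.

m1 = Q XOR R = 0 XOR 0 = 0
m2 = NOT m1 = NOT 0 = 1
m3 = Q XOR R = 0 XOR 0 = 0
m4 = m3 XOR R = 0 XOR 0 = 0
m5 = m2 XNOR m4 = 1 XNOR 0 = 0
m7 = P XOR m1 = 0 XOR 0 = 0

m1 = 0  m2 = 1  m5 = 0  m7 = 0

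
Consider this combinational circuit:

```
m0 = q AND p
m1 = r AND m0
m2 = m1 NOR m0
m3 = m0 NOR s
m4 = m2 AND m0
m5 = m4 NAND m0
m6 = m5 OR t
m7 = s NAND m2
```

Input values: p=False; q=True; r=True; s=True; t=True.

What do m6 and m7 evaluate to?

m6 = True, m7 = False

m0 = q AND p = True AND False = False
m1 = r AND m0 = True AND False = False
m2 = m1 NOR m0 = False NOR False = True
m4 = m2 AND m0 = True AND False = False
m5 = m4 NAND m0 = False NAND False = True
m6 = m5 OR t = True OR True = True
m7 = s NAND m2 = True NAND True = False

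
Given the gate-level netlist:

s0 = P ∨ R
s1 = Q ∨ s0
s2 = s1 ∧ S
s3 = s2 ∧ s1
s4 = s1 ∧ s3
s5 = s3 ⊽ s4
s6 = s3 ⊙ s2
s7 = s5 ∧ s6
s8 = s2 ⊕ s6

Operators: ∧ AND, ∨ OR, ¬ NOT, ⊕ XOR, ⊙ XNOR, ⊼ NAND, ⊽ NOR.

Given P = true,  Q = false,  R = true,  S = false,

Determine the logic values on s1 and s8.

s1 = true, s8 = true

s0 = P OR R = true OR true = true
s1 = Q OR s0 = false OR true = true
s2 = s1 AND S = true AND false = false
s3 = s2 AND s1 = false AND true = false
s6 = s3 XNOR s2 = false XNOR false = true
s8 = s2 XOR s6 = false XOR true = true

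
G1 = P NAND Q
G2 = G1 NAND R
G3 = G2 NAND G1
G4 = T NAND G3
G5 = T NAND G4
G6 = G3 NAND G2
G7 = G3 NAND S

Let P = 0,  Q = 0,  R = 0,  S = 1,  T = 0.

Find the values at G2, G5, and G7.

G2 = 1; G5 = 1; G7 = 1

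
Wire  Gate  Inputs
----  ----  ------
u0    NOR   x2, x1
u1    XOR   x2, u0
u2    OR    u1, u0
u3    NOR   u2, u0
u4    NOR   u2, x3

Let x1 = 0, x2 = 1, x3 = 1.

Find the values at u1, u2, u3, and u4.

u1 = 1, u2 = 1, u3 = 0, u4 = 0

u0 = x2 NOR x1 = 1 NOR 0 = 0
u1 = x2 XOR u0 = 1 XOR 0 = 1
u2 = u1 OR u0 = 1 OR 0 = 1
u3 = u2 NOR u0 = 1 NOR 0 = 0
u4 = u2 NOR x3 = 1 NOR 1 = 0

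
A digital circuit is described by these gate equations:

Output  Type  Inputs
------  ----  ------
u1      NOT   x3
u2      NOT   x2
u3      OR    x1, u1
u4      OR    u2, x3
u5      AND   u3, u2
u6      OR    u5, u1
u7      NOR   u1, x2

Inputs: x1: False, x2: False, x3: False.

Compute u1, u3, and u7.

u1 = True  u3 = True  u7 = False

u1 = NOT x3 = NOT False = True
u3 = x1 OR u1 = False OR True = True
u7 = u1 NOR x2 = True NOR False = False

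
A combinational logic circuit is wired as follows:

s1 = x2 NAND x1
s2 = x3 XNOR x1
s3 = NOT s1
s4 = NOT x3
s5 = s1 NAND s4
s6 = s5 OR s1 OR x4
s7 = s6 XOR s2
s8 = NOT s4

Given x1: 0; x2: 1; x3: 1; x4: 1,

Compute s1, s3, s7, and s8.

s1 = x2 NAND x1 = 1 NAND 0 = 1
s2 = x3 XNOR x1 = 1 XNOR 0 = 0
s3 = NOT s1 = NOT 1 = 0
s4 = NOT x3 = NOT 1 = 0
s5 = s1 NAND s4 = 1 NAND 0 = 1
s6 = s5 OR s1 OR x4 = 1 OR 1 OR 1 = 1
s7 = s6 XOR s2 = 1 XOR 0 = 1
s8 = NOT s4 = NOT 0 = 1

s1 = 1, s3 = 0, s7 = 1, s8 = 1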